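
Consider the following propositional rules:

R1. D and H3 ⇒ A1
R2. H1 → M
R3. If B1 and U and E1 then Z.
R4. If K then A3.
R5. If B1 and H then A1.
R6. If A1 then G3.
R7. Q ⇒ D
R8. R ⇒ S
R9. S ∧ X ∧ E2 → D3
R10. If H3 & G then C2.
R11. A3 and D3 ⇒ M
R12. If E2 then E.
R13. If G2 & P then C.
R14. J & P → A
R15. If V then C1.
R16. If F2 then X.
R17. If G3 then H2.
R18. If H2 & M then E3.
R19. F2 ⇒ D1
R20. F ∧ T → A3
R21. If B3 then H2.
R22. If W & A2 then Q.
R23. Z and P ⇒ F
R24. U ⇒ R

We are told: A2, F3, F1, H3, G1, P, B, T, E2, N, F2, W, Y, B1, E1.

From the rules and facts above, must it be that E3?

Forward chaining from the given facts derives: E, X, D1, Q, D, A1, G3, H2.
The only rule concluding E3 is R18, which needs M; that is never established.

No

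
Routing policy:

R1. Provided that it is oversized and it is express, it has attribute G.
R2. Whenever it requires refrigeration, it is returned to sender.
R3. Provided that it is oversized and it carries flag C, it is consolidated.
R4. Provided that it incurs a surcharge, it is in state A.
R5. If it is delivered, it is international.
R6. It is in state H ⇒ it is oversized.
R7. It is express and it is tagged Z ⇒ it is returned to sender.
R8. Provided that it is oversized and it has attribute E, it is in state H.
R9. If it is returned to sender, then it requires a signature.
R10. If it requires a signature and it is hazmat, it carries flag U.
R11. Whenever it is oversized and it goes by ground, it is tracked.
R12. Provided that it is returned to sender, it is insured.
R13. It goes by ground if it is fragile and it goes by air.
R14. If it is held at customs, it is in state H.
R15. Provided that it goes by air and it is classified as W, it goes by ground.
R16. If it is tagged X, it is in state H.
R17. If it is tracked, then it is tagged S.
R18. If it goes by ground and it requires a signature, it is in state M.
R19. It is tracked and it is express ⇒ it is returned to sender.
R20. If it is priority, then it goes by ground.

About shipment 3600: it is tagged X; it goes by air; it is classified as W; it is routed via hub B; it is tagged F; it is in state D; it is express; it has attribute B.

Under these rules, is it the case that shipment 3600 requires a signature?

By R15 (it goes by air, it is classified as W): it goes by ground.
By R16 (it is tagged X): it is in state H.
By R6 (it is in state H): it is oversized.
By R11 (it is oversized, it goes by ground): it is tracked.
By R19 (it is tracked, it is express): it is returned to sender.
By R9 (it is returned to sender): it requires a signature.

Yes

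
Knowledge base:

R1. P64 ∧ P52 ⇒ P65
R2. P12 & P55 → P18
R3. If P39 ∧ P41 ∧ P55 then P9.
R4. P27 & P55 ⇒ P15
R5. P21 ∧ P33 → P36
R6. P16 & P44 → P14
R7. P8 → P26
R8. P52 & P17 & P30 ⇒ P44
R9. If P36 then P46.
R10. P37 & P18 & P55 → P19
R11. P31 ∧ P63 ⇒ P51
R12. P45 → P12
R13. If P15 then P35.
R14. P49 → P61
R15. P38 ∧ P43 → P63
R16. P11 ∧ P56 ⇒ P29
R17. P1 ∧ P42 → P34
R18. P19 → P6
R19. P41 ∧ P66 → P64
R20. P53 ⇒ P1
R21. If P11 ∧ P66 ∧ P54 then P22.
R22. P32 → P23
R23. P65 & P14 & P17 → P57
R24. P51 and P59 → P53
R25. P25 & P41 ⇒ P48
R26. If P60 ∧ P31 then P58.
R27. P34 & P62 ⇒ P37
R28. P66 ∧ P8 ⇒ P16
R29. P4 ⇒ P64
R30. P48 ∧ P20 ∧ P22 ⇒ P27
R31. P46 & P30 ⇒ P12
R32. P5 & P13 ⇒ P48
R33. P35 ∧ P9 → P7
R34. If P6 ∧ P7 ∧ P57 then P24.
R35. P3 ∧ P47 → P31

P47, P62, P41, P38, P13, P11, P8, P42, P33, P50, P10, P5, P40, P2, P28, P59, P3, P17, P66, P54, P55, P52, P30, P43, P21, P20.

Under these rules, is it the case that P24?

No

Forward chaining from the given facts derives: P36, P26, P44, P46, P63, P64, P22, P16, P12, P48, P31, P65, P18, P14, P51, P57, P53, P27, P15, P35, P1, P34, P37, P19, P6.
The only rule concluding P24 is R34, which needs P7; that is never established.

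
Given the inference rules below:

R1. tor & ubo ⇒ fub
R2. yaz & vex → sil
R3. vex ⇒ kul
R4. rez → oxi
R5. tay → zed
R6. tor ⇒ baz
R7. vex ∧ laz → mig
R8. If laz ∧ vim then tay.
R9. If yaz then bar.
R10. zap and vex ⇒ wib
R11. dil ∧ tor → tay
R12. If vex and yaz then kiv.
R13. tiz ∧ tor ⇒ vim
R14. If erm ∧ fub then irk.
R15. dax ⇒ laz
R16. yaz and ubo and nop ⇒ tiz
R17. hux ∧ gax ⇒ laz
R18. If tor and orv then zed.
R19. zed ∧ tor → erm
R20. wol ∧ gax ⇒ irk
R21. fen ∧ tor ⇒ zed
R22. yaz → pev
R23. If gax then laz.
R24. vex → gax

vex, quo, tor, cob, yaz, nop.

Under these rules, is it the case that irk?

No

Forward chaining from the given facts derives: sil, kul, baz, bar, kiv, pev, gax, laz, mig.
Rules concluding irk: R14 needs erm; R20 needs wol — none of these are established.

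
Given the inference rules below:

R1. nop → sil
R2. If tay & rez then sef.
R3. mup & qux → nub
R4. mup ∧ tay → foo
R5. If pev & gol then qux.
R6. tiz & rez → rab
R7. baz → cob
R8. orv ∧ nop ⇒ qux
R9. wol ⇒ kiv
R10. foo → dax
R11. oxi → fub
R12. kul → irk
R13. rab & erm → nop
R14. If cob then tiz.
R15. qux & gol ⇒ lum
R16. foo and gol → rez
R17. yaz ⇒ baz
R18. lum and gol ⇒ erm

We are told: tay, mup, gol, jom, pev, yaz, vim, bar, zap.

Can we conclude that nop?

Yes

foo  (by R4: mup, tay)
qux  (by R5: pev, gol)
lum  (by R15: qux, gol)
rez  (by R16: foo, gol)
baz  (by R17: yaz)
erm  (by R18: lum, gol)
cob  (by R7: baz)
tiz  (by R14: cob)
rab  (by R6: tiz, rez)
nop  (by R13: rab, erm)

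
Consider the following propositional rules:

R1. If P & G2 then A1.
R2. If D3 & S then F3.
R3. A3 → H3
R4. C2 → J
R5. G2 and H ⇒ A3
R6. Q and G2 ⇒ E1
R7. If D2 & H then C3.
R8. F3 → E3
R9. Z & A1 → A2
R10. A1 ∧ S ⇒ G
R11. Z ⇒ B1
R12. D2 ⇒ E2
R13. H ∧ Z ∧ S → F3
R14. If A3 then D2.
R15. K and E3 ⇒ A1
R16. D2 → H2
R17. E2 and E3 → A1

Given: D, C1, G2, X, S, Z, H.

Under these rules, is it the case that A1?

Yes

A3  (by R5: G2, H)
F3  (by R13: H, Z, S)
D2  (by R14: A3)
E3  (by R8: F3)
E2  (by R12: D2)
A1  (by R17: E2, E3)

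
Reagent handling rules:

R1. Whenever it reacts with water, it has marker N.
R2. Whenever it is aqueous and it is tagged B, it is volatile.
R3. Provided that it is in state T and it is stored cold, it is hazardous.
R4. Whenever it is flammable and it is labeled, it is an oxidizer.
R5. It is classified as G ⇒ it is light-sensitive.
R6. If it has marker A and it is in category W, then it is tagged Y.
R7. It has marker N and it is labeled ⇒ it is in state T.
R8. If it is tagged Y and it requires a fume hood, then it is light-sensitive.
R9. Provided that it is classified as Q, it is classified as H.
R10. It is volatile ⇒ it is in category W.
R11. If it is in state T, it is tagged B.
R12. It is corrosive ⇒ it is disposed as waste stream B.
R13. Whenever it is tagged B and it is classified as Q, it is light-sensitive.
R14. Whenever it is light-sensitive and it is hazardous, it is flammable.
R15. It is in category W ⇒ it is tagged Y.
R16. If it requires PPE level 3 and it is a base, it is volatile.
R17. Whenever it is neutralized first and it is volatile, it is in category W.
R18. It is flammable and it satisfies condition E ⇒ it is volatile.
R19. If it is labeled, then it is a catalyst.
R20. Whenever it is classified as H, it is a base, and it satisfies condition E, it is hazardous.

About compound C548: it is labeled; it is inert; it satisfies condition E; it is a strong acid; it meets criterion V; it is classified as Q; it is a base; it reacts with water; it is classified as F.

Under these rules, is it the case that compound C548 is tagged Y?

By R1 (it reacts with water): it has marker N.
By R7 (it has marker N, it is labeled): it is in state T.
By R9 (it is classified as Q): it is classified as H.
By R11 (it is in state T): it is tagged B.
By R13 (it is tagged B, it is classified as Q): it is light-sensitive.
By R20 (it is classified as H, it is a base, it satisfies condition E): it is hazardous.
By R14 (it is light-sensitive, it is hazardous): it is flammable.
By R18 (it is flammable, it satisfies condition E): it is volatile.
By R10 (it is volatile): it is in category W.
By R15 (it is in category W): it is tagged Y.

Yes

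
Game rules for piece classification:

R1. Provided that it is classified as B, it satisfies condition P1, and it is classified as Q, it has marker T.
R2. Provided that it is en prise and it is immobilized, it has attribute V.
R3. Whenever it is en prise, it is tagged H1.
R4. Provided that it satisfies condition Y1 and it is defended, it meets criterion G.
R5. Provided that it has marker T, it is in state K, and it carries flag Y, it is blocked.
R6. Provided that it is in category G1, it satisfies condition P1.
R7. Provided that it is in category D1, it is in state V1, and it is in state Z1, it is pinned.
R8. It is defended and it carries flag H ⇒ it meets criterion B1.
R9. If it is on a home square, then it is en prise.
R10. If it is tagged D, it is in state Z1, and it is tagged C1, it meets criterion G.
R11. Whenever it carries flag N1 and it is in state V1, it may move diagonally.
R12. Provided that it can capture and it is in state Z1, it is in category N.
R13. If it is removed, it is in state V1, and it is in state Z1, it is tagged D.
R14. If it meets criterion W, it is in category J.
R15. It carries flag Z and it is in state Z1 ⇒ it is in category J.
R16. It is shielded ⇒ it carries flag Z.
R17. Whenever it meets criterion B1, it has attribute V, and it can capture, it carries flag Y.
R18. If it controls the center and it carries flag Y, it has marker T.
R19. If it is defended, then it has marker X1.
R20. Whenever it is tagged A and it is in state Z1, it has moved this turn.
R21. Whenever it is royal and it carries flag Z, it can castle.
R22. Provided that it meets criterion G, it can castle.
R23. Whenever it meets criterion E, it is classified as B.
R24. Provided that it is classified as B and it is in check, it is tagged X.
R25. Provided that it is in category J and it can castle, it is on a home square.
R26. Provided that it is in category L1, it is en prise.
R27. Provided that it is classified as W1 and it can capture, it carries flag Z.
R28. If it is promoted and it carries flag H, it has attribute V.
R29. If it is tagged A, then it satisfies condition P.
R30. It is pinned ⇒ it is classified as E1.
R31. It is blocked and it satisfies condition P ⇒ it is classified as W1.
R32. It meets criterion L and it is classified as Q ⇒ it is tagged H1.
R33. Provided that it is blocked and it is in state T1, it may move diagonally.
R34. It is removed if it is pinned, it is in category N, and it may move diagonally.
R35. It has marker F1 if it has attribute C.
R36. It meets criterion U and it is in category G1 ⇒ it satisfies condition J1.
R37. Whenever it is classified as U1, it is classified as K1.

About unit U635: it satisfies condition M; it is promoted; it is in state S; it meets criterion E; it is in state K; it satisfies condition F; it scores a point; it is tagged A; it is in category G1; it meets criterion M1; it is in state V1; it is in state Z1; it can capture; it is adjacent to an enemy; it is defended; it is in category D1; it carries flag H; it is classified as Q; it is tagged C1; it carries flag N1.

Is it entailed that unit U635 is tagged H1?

Yes

By R6 (it is in category G1): it satisfies condition P1.
By R7 (it is in category D1, it is in state V1, it is in state Z1): it is pinned.
By R8 (it is defended, it carries flag H): it meets criterion B1.
By R11 (it carries flag N1, it is in state V1): it may move diagonally.
By R12 (it can capture, it is in state Z1): it is in category N.
By R23 (it meets criterion E): it is classified as B.
By R28 (it is promoted, it carries flag H): it has attribute V.
By R29 (it is tagged A): it satisfies condition P.
By R34 (it is pinned, it is in category N, it may move diagonally): it is removed.
By R1 (it is classified as B, it satisfies condition P1, it is classified as Q): it has marker T.
By R13 (it is removed, it is in state V1, it is in state Z1): it is tagged D.
By R17 (it meets criterion B1, it has attribute V, it can capture): it carries flag Y.
By R5 (it has marker T, it is in state K, it carries flag Y): it is blocked.
By R10 (it is tagged D, it is in state Z1, it is tagged C1): it meets criterion G.
By R22 (it meets criterion G): it can castle.
By R31 (it is blocked, it satisfies condition P): it is classified as W1.
By R27 (it is classified as W1, it can capture): it carries flag Z.
By R15 (it carries flag Z, it is in state Z1): it is in category J.
By R25 (it is in category J, it can castle): it is on a home square.
By R9 (it is on a home square): it is en prise.
By R3 (it is en prise): it is tagged H1.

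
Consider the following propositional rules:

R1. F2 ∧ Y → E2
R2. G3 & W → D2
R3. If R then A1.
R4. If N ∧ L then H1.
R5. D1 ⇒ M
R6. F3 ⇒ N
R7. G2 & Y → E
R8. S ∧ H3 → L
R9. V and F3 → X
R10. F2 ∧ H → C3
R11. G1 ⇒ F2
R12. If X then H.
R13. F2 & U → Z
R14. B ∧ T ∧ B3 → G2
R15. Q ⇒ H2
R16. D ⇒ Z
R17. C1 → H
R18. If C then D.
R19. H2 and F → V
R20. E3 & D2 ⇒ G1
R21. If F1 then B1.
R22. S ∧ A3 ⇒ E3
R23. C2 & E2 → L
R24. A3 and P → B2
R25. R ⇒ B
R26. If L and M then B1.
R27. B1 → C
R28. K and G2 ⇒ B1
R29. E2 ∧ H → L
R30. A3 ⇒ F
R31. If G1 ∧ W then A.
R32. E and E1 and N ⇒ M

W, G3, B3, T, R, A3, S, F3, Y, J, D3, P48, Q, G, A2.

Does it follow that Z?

Forward chaining from the given facts derives: D2, A1, N, H2, E3, B, F, G2, V, G1, A, E, X, F2, H, E2, C3, L, H1.
Rules concluding Z: R13 needs U; R16 needs D — none of these are established.

No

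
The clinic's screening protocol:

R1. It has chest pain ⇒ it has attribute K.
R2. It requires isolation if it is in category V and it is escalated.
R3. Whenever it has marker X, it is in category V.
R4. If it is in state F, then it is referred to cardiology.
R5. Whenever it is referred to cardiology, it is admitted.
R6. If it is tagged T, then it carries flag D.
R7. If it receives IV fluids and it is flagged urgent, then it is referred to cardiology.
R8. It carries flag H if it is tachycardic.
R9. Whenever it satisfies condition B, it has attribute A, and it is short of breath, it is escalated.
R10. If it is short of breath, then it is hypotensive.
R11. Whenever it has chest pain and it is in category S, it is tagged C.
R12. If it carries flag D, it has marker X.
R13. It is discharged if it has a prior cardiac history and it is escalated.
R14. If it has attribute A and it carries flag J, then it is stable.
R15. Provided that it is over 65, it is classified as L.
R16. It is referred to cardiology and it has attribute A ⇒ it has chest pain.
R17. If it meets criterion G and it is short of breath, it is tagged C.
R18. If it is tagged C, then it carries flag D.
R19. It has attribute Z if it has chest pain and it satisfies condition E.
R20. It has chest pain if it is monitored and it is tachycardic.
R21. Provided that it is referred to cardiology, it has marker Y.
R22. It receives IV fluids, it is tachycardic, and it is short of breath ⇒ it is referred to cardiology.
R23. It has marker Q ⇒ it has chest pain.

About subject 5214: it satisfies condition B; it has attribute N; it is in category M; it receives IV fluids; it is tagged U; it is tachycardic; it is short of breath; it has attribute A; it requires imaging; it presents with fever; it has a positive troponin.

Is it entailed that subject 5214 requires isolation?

No

Forward chaining from the given facts derives: carries flag H, is escalated, is hypotensive, is referred to cardiology, is admitted, has chest pain, has marker Y, has attribute K.
The only rule concluding "it requires isolation" is R2, which needs "it is in category V"; that is never established.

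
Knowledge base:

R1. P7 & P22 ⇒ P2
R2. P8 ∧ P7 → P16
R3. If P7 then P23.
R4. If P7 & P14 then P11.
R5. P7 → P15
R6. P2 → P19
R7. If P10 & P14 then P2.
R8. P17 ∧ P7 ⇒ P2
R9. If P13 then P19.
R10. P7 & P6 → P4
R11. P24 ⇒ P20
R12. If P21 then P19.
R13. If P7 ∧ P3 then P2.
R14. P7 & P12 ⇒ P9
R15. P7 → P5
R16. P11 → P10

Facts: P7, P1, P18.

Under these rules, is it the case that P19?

Forward chaining from the given facts derives: P23, P15, P5.
Rules concluding P19: R6 needs P2; R9 needs P13; R12 needs P21 — none of these are established.

No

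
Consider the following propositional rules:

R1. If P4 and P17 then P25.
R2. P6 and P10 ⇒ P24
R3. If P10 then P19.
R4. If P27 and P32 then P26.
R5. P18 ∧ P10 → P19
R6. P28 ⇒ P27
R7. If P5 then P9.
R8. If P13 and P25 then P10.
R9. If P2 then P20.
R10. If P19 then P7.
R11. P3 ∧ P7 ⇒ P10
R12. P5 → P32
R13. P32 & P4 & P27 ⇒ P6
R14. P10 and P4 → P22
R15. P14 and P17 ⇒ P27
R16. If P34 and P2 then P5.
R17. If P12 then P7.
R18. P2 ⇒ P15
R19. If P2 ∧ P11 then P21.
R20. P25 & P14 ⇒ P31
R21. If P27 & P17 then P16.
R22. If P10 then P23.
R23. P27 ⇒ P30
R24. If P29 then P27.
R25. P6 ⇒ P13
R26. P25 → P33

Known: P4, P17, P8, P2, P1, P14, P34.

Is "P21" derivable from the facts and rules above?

Forward chaining from the given facts derives: P25, P20, P27, P5, P15, P31, P16, P30, P33, P9, P32, P6, P13, P26, P10, P22, P23, P24, P19, P7.
The only rule concluding P21 is R19, which needs P11; that is never established.

No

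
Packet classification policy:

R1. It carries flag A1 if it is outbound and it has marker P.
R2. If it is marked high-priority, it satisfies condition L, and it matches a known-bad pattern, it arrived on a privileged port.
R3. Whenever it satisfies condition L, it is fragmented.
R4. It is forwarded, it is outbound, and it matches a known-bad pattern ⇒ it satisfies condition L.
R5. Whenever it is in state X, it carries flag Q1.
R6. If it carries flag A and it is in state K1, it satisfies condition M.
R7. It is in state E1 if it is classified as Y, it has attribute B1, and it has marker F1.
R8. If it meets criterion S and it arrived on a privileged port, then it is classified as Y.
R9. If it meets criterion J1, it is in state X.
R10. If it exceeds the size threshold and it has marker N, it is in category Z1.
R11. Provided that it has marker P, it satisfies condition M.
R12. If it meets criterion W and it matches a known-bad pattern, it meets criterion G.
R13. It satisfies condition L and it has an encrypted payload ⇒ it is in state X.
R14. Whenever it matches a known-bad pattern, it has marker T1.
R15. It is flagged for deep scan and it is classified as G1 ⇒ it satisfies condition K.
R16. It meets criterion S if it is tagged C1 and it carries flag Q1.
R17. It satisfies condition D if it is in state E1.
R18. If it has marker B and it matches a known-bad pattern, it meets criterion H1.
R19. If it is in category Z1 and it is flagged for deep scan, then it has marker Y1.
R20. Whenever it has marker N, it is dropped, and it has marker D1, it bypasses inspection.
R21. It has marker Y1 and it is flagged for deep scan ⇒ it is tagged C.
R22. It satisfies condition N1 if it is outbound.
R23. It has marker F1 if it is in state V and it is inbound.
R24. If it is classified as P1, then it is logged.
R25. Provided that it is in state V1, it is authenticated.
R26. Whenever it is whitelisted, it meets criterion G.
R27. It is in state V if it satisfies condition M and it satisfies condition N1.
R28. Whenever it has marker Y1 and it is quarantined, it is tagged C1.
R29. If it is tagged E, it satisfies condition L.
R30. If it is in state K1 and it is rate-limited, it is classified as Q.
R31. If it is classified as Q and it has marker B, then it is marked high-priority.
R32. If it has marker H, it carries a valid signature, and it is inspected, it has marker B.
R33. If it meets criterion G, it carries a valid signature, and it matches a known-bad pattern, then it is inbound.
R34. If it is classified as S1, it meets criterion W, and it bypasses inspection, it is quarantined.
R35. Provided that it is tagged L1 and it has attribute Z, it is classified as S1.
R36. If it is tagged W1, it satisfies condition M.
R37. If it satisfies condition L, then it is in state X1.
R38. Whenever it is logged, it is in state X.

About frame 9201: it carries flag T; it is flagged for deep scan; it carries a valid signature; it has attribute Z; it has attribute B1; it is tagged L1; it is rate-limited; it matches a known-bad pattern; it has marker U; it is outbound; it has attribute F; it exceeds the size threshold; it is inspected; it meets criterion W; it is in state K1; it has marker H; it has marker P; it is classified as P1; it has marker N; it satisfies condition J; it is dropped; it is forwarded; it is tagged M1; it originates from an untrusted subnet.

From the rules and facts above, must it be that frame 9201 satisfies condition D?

No

Forward chaining from the given facts derives: carries flag A1, satisfies condition L, is in category Z1, satisfies condition M, meets criterion G, has marker T1, has marker Y1, is tagged C, satisfies condition N1, is logged, is in state V, is classified as Q, has marker B, is inbound, is classified as S1, is in state X1, is in state X, is fragmented, carries flag Q1, meets criterion H1, has marker F1, is marked high-priority, arrived on a privileged port.
The only rule concluding "it satisfies condition D" is R17, which needs "it is in state E1"; that is never established.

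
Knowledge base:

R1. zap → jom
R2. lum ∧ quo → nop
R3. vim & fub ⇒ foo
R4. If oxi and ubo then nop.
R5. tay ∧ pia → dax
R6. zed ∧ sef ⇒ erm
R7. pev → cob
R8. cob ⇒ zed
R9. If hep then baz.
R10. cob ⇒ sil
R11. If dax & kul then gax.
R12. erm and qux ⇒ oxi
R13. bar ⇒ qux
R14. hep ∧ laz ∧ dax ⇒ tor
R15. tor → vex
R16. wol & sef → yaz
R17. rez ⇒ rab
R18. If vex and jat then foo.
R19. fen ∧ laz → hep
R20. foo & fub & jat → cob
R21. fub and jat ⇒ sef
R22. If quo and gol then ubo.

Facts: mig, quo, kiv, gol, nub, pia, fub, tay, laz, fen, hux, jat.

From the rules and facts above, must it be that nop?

Forward chaining from the given facts derives: dax, hep, sef, ubo, baz, tor, vex, foo, cob, zed, sil, erm.
Rules concluding nop: R2 needs lum; R4 needs oxi — none of these are established.

No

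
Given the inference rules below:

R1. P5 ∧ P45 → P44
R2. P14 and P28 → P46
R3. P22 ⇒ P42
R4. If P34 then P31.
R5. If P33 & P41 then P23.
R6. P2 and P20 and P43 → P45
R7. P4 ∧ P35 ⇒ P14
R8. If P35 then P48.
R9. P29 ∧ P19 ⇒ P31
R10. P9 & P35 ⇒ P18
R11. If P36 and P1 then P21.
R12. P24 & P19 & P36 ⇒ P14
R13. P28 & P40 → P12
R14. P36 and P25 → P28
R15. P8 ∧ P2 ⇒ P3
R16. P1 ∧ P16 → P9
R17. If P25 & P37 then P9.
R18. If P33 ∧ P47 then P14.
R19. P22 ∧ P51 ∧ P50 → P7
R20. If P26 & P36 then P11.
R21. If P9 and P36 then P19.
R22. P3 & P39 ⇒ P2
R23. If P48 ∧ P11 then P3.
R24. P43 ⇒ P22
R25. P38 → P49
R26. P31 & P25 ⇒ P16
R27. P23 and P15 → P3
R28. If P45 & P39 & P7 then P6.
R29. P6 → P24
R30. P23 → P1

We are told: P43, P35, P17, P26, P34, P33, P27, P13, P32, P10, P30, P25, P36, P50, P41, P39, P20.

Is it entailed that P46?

No

Forward chaining from the given facts derives: P31, P23, P48, P28, P11, P3, P22, P16, P1, P42, P21, P9, P19, P2, P45, P18.
The only rule concluding P46 is R2, which needs P14; that is never established.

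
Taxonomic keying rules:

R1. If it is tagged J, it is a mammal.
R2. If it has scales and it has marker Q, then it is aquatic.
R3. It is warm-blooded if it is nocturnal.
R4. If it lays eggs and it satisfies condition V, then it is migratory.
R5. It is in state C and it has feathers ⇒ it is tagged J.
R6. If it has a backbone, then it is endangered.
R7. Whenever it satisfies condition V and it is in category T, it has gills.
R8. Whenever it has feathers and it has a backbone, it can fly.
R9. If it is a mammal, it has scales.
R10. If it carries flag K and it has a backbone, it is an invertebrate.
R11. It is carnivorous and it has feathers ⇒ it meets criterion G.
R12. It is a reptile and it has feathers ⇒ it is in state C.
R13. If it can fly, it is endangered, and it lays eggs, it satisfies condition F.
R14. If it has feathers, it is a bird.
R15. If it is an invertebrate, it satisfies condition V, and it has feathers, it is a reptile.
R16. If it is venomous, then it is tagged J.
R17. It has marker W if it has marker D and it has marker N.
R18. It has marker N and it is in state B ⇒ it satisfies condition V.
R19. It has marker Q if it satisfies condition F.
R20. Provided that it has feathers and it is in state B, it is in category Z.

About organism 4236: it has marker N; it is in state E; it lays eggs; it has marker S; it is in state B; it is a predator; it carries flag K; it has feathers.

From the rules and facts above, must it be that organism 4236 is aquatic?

No

Forward chaining from the given facts derives: is a bird, satisfies condition V, is in category Z, is migratory.
The only rule concluding "it is aquatic" is R2, which needs "it has scales"; that is never established.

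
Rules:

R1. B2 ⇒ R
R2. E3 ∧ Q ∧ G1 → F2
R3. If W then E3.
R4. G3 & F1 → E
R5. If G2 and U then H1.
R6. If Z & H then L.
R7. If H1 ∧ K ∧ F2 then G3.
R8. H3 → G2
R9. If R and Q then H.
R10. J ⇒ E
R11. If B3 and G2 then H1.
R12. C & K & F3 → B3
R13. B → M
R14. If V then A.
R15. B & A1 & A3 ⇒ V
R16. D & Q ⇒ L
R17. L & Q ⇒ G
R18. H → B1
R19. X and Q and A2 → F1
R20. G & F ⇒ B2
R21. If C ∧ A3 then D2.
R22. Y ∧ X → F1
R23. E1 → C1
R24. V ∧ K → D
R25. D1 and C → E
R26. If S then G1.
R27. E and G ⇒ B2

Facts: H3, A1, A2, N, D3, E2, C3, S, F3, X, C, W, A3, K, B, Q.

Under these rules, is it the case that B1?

Yes

E3  (by R3: W)
G2  (by R8: H3)
B3  (by R12: C, K, F3)
V  (by R15: B, A1, A3)
F1  (by R19: X, Q, A2)
D  (by R24: V, K)
G1  (by R26: S)
F2  (by R2: E3, Q, G1)
H1  (by R11: B3, G2)
L  (by R16: D, Q)
G  (by R17: L, Q)
G3  (by R7: H1, K, F2)
E  (by R4: G3, F1)
B2  (by R27: E, G)
R  (by R1: B2)
H  (by R9: R, Q)
B1  (by R18: H)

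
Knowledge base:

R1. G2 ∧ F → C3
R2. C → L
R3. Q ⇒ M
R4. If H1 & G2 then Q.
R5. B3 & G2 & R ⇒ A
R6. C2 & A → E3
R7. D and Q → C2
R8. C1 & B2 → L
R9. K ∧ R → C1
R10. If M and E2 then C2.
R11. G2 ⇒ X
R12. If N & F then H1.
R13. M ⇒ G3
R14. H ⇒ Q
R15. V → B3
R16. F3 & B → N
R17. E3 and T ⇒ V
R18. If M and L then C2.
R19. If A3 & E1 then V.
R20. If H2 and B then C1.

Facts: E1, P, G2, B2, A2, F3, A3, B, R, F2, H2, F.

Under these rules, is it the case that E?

Forward chaining from the given facts derives: C3, X, N, V, C1, L, H1, B3, Q, A, M, G3, C2, E3.
No rule has E as its conclusion, and it is not among the given facts.

No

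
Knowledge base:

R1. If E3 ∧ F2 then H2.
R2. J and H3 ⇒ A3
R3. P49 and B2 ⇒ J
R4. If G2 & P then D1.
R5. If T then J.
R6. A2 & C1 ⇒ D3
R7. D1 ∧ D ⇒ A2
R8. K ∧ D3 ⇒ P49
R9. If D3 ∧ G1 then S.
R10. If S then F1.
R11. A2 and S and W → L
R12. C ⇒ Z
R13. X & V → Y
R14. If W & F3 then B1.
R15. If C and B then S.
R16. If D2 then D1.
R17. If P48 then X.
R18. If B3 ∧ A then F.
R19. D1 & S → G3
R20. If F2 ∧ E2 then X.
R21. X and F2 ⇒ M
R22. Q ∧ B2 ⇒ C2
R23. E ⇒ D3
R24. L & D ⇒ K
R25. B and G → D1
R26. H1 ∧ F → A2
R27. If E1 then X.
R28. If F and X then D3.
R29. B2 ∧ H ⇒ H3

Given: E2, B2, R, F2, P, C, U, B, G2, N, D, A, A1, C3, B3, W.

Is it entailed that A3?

Forward chaining from the given facts derives: D1, A2, Z, S, F, G3, X, M, D3, F1, L, K, P49, J.
The only rule concluding A3 is R2, which needs H3; that is never established.

No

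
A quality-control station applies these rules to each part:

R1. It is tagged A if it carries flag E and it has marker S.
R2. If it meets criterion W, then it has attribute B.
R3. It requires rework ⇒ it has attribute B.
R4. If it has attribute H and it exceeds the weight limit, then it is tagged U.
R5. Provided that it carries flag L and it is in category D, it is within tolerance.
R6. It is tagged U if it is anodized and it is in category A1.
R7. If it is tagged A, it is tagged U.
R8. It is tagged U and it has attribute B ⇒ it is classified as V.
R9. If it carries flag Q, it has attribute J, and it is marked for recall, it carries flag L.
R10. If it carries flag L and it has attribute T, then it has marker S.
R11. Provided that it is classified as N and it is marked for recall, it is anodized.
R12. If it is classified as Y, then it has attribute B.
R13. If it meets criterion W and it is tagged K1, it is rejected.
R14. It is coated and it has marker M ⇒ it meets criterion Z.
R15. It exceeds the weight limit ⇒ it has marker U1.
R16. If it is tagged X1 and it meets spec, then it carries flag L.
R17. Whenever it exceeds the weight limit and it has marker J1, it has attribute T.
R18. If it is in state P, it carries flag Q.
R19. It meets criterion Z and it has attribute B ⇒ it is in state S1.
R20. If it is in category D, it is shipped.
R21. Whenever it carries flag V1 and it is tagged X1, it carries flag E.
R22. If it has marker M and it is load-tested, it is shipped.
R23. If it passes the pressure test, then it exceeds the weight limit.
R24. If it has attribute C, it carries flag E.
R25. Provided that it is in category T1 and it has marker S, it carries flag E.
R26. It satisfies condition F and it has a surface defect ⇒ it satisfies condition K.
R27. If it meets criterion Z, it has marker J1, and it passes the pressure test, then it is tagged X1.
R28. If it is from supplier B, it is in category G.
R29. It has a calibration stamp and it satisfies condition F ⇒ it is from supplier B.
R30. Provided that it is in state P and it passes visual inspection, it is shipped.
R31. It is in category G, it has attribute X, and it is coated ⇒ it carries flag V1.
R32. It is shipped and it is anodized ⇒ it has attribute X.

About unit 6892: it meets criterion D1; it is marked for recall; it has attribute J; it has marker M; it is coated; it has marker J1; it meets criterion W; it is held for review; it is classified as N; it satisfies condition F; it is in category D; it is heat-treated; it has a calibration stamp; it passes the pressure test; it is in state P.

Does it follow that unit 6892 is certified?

No

Forward chaining from the given facts derives: has attribute B, is anodized, meets criterion Z, carries flag Q, is in state S1, is shipped, exceeds the weight limit, is tagged X1, is from supplier B, has attribute X, carries flag L, has marker U1, has attribute T, is in category G, carries flag V1, is within tolerance, has marker S, carries flag E, is tagged A, is tagged U, is classified as V.
No rule has "it is certified" as its conclusion, and it is not among the given facts.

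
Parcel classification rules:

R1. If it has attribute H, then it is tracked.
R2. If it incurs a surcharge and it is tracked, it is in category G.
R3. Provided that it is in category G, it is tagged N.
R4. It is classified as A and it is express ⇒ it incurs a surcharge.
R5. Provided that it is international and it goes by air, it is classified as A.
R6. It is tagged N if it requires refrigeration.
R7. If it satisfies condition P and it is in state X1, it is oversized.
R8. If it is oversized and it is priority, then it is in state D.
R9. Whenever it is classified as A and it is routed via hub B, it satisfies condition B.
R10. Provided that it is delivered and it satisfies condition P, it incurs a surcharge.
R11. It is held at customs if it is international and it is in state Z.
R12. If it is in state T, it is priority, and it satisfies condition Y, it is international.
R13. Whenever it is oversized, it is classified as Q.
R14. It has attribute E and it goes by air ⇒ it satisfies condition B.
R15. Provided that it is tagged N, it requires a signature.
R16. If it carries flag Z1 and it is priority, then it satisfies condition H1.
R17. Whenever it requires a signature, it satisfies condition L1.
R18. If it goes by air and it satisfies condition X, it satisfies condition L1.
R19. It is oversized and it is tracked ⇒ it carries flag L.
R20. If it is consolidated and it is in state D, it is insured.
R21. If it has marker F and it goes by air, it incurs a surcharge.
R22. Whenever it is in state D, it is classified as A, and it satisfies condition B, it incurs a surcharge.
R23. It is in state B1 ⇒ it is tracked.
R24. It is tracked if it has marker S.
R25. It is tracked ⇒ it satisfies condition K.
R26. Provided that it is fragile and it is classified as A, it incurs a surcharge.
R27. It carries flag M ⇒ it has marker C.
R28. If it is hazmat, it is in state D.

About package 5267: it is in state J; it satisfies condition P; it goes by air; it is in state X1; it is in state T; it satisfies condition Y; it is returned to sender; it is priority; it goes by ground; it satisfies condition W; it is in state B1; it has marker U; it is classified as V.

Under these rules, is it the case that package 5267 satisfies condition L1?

No

Forward chaining from the given facts derives: is oversized, is in state D, is international, is classified as Q, is tracked, satisfies condition K, is classified as A, carries flag L.
Rules concluding "it satisfies condition L1": R17 needs "it requires a signature"; R18 needs "it satisfies condition X" — none of these are established.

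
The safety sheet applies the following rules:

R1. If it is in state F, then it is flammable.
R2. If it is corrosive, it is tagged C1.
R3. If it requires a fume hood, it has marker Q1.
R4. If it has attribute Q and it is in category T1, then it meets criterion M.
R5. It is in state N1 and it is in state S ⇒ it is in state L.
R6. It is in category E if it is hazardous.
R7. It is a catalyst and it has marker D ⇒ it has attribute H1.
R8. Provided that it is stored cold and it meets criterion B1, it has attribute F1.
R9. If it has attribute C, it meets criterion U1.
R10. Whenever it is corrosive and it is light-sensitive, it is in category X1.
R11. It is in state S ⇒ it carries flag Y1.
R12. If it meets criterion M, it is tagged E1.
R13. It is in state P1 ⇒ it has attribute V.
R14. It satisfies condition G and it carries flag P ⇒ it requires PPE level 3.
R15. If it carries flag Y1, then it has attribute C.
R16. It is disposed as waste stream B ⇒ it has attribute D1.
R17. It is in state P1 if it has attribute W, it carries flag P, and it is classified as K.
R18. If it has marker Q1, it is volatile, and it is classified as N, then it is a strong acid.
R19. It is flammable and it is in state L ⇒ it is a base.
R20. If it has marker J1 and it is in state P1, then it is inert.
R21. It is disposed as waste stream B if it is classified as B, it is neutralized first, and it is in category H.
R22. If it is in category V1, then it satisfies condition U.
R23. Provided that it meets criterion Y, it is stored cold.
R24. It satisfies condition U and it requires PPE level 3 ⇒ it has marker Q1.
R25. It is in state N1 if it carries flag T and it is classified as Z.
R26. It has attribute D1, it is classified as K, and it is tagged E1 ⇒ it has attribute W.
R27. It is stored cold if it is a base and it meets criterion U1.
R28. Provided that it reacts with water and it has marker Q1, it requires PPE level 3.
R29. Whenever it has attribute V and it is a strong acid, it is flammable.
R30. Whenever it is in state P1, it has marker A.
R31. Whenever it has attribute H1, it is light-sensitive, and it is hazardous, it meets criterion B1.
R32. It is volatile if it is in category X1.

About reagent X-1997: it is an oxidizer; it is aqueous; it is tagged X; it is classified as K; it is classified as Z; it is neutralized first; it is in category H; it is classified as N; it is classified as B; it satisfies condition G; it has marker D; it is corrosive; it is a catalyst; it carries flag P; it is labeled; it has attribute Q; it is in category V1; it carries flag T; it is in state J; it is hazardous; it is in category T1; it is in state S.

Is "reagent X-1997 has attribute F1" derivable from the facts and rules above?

Forward chaining from the given facts derives: is tagged C1, meets criterion M, is in category E, has attribute H1, carries flag Y1, is tagged E1, requires PPE level 3, has attribute C, is disposed as waste stream B, satisfies condition U, has marker Q1, is in state N1, is in state L, meets criterion U1, has attribute D1, has attribute W, is in state P1, has marker A, has attribute V.
The only rule concluding "it has attribute F1" is R8, which needs "it is stored cold"; that is never established.

No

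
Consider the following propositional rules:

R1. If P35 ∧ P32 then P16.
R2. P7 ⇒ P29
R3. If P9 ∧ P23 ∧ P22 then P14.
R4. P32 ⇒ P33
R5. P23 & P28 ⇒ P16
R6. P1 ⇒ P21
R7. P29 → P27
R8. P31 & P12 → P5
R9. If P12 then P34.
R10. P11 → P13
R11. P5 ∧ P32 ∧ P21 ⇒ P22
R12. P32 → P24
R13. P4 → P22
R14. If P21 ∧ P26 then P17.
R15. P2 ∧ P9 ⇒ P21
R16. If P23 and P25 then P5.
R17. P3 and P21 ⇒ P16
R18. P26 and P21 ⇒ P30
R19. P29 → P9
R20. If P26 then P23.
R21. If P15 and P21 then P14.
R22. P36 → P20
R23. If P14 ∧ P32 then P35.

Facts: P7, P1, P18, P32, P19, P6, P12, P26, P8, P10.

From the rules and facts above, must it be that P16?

Forward chaining from the given facts derives: P29, P33, P21, P27, P34, P24, P17, P30, P9, P23.
Rules concluding P16: R1 needs P35; R5 needs P28; R17 needs P3 — none of these are established.

No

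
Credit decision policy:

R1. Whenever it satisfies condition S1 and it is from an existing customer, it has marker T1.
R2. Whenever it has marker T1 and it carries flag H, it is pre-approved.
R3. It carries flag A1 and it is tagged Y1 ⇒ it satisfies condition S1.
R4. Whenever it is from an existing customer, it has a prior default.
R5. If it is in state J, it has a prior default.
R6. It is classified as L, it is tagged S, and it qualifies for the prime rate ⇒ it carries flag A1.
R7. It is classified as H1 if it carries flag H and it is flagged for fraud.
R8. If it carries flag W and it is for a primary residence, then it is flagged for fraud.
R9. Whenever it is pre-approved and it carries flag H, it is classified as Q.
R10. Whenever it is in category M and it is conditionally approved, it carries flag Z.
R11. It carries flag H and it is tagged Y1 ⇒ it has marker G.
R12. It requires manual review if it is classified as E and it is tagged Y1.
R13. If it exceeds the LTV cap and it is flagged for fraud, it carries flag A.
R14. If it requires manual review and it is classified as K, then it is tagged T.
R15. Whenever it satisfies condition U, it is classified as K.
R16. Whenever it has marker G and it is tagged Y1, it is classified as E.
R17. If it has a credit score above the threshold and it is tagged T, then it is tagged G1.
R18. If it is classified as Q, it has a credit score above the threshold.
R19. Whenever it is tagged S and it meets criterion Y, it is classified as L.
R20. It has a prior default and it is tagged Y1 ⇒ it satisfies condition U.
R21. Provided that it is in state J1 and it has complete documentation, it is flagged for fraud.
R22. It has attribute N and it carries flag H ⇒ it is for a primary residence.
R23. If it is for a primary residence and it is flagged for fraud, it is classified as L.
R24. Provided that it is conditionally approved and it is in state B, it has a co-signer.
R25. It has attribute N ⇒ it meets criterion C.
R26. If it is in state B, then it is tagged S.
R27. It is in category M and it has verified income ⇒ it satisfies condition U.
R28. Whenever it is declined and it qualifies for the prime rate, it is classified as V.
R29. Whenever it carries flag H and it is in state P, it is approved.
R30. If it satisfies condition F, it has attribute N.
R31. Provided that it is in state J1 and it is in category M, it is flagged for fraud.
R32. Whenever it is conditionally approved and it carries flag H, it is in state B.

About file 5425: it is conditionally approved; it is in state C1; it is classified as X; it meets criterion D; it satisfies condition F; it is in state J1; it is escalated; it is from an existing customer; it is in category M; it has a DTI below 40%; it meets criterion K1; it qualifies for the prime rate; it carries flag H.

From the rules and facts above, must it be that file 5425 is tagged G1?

No

Forward chaining from the given facts derives: has a prior default, carries flag Z, has attribute N, is flagged for fraud, is in state B, is classified as H1, is for a primary residence, is classified as L, has a co-signer, meets criterion C, is tagged S, carries flag A1.
The only rule concluding "it is tagged G1" is R17, which needs "it has a credit score above the threshold"; that is never established.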